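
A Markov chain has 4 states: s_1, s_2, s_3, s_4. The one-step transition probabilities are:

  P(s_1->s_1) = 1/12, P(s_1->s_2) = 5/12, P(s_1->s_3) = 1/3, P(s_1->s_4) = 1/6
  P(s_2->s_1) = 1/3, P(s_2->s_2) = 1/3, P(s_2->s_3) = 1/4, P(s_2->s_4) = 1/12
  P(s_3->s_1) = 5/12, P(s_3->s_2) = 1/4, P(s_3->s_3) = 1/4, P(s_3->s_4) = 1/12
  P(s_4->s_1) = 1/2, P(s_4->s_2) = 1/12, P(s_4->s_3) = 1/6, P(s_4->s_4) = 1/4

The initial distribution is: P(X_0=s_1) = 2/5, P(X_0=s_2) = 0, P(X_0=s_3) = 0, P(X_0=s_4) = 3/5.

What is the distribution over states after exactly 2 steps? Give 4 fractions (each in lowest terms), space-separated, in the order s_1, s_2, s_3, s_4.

Propagating the distribution step by step (d_{t+1} = d_t * P):
d_0 = (s_1=2/5, s_2=0, s_3=0, s_4=3/5)
  d_1[s_1] = 2/5*1/12 + 0*1/3 + 0*5/12 + 3/5*1/2 = 1/3
  d_1[s_2] = 2/5*5/12 + 0*1/3 + 0*1/4 + 3/5*1/12 = 13/60
  d_1[s_3] = 2/5*1/3 + 0*1/4 + 0*1/4 + 3/5*1/6 = 7/30
  d_1[s_4] = 2/5*1/6 + 0*1/12 + 0*1/12 + 3/5*1/4 = 13/60
d_1 = (s_1=1/3, s_2=13/60, s_3=7/30, s_4=13/60)
  d_2[s_1] = 1/3*1/12 + 13/60*1/3 + 7/30*5/12 + 13/60*1/2 = 11/36
  d_2[s_2] = 1/3*5/12 + 13/60*1/3 + 7/30*1/4 + 13/60*1/12 = 23/80
  d_2[s_3] = 1/3*1/3 + 13/60*1/4 + 7/30*1/4 + 13/60*1/6 = 187/720
  d_2[s_4] = 1/3*1/6 + 13/60*1/12 + 7/30*1/12 + 13/60*1/4 = 53/360
d_2 = (s_1=11/36, s_2=23/80, s_3=187/720, s_4=53/360)

Answer: 11/36 23/80 187/720 53/360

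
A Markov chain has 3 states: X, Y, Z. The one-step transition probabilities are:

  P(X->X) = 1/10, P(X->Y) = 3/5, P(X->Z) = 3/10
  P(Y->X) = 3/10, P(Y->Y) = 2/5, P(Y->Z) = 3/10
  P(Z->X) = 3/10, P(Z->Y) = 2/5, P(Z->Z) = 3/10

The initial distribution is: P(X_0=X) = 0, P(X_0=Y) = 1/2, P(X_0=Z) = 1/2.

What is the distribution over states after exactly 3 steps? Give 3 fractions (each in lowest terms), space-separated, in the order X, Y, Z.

Propagating the distribution step by step (d_{t+1} = d_t * P):
d_0 = (X=0, Y=1/2, Z=1/2)
  d_1[X] = 0*1/10 + 1/2*3/10 + 1/2*3/10 = 3/10
  d_1[Y] = 0*3/5 + 1/2*2/5 + 1/2*2/5 = 2/5
  d_1[Z] = 0*3/10 + 1/2*3/10 + 1/2*3/10 = 3/10
d_1 = (X=3/10, Y=2/5, Z=3/10)
  d_2[X] = 3/10*1/10 + 2/5*3/10 + 3/10*3/10 = 6/25
  d_2[Y] = 3/10*3/5 + 2/5*2/5 + 3/10*2/5 = 23/50
  d_2[Z] = 3/10*3/10 + 2/5*3/10 + 3/10*3/10 = 3/10
d_2 = (X=6/25, Y=23/50, Z=3/10)
  d_3[X] = 6/25*1/10 + 23/50*3/10 + 3/10*3/10 = 63/250
  d_3[Y] = 6/25*3/5 + 23/50*2/5 + 3/10*2/5 = 56/125
  d_3[Z] = 6/25*3/10 + 23/50*3/10 + 3/10*3/10 = 3/10
d_3 = (X=63/250, Y=56/125, Z=3/10)

Answer: 63/250 56/125 3/10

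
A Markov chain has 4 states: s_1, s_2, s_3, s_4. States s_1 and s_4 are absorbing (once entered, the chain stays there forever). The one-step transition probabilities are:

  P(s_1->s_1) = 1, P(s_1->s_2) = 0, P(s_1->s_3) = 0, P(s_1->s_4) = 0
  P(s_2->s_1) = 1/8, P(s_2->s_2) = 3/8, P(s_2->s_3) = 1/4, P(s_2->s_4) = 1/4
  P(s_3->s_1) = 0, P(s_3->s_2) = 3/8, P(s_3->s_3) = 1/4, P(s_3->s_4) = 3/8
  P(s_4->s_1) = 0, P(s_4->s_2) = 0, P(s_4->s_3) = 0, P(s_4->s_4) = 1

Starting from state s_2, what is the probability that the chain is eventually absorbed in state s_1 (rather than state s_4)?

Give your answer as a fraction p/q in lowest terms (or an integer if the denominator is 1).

Answer: 1/4

Derivation:
Let a_i = P(absorbed in s_1 | start in state i).
Boundary conditions: a_s_1 = 1, a_s_4 = 0.
For each transient state i, a_i = sum_j P(i->j) * a_j:
  a_s_2 = 1/8*a_s_1 + 3/8*a_s_2 + 1/4*a_s_3 + 1/4*a_s_4
  a_s_3 = 0*a_s_1 + 3/8*a_s_2 + 1/4*a_s_3 + 3/8*a_s_4

Substituting a_s_1 = 1 and a_s_4 = 0, rearrange to (I - Q) a = r where r[i] = P(i -> s_1):
  [5/8, -1/4] . (a_s_2, a_s_3) = 1/8
  [-3/8, 3/4] . (a_s_2, a_s_3) = 0

Solving yields:
  a_s_2 = 1/4
  a_s_3 = 1/8

Starting state is s_2, so the absorption probability is a_s_2 = 1/4.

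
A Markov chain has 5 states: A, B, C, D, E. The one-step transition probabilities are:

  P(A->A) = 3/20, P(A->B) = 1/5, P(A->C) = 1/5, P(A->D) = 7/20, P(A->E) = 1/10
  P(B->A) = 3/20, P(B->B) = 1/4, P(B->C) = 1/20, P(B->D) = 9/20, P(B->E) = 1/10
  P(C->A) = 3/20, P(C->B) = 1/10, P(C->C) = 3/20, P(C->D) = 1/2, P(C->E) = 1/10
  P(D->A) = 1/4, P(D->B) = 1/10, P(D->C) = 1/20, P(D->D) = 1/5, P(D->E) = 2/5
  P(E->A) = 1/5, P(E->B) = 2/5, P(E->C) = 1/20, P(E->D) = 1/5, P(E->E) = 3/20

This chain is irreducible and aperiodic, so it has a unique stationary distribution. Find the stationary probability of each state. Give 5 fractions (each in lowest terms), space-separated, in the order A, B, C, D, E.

Answer: 17491/91626 9692/45813 5337/61084 56393/183252 6183/30542

Derivation:
The stationary distribution satisfies pi = pi * P, i.e.:
  pi_A = 3/20*pi_A + 3/20*pi_B + 3/20*pi_C + 1/4*pi_D + 1/5*pi_E
  pi_B = 1/5*pi_A + 1/4*pi_B + 1/10*pi_C + 1/10*pi_D + 2/5*pi_E
  pi_C = 1/5*pi_A + 1/20*pi_B + 3/20*pi_C + 1/20*pi_D + 1/20*pi_E
  pi_D = 7/20*pi_A + 9/20*pi_B + 1/2*pi_C + 1/5*pi_D + 1/5*pi_E
  pi_E = 1/10*pi_A + 1/10*pi_B + 1/10*pi_C + 2/5*pi_D + 3/20*pi_E
with normalization: pi_A + pi_B + pi_C + pi_D + pi_E = 1.

Using the first 4 balance equations plus normalization, the linear system A*pi = b is:
  [-17/20, 3/20, 3/20, 1/4, 1/5] . pi = 0
  [1/5, -3/4, 1/10, 1/10, 2/5] . pi = 0
  [1/5, 1/20, -17/20, 1/20, 1/20] . pi = 0
  [7/20, 9/20, 1/2, -4/5, 1/5] . pi = 0
  [1, 1, 1, 1, 1] . pi = 1

Solving yields:
  pi_A = 17491/91626
  pi_B = 9692/45813
  pi_C = 5337/61084
  pi_D = 56393/183252
  pi_E = 6183/30542

Verification (pi * P):
  17491/91626*3/20 + 9692/45813*3/20 + 5337/61084*3/20 + 56393/183252*1/4 + 6183/30542*1/5 = 17491/91626 = pi_A  (ok)
  17491/91626*1/5 + 9692/45813*1/4 + 5337/61084*1/10 + 56393/183252*1/10 + 6183/30542*2/5 = 9692/45813 = pi_B  (ok)
  17491/91626*1/5 + 9692/45813*1/20 + 5337/61084*3/20 + 56393/183252*1/20 + 6183/30542*1/20 = 5337/61084 = pi_C  (ok)
  17491/91626*7/20 + 9692/45813*9/20 + 5337/61084*1/2 + 56393/183252*1/5 + 6183/30542*1/5 = 56393/183252 = pi_D  (ok)
  17491/91626*1/10 + 9692/45813*1/10 + 5337/61084*1/10 + 56393/183252*2/5 + 6183/30542*3/20 = 6183/30542 = pi_E  (ok)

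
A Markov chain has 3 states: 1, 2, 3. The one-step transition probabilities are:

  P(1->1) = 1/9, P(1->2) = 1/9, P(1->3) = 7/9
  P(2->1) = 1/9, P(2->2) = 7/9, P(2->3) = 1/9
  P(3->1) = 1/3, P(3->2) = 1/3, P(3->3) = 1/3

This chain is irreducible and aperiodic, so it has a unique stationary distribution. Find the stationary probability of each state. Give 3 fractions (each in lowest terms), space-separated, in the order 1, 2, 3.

The stationary distribution satisfies pi = pi * P, i.e.:
  pi_1 = 1/9*pi_1 + 1/9*pi_2 + 1/3*pi_3
  pi_2 = 1/9*pi_1 + 7/9*pi_2 + 1/3*pi_3
  pi_3 = 7/9*pi_1 + 1/9*pi_2 + 1/3*pi_3
with normalization: pi_1 + pi_2 + pi_3 = 1.

Using the first 2 balance equations plus normalization, the linear system A*pi = b is:
  [-8/9, 1/9, 1/3] . pi = 0
  [1/9, -2/9, 1/3] . pi = 0
  [1, 1, 1] . pi = 1

Solving yields:
  pi_1 = 3/17
  pi_2 = 9/17
  pi_3 = 5/17

Verification (pi * P):
  3/17*1/9 + 9/17*1/9 + 5/17*1/3 = 3/17 = pi_1  (ok)
  3/17*1/9 + 9/17*7/9 + 5/17*1/3 = 9/17 = pi_2  (ok)
  3/17*7/9 + 9/17*1/9 + 5/17*1/3 = 5/17 = pi_3  (ok)

Answer: 3/17 9/17 5/17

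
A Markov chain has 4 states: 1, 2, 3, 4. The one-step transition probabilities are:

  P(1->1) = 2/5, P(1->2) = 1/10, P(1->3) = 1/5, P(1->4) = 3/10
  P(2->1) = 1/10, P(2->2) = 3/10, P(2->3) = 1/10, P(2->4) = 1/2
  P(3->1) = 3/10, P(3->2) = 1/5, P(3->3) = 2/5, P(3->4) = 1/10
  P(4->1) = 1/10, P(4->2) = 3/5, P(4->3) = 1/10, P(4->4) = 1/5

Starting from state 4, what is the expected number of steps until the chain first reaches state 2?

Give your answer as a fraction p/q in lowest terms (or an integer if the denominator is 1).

Let h_i = expected steps to first reach 2 from state i.
Boundary: h_2 = 0.
First-step equations for the other states:
  h_1 = 1 + 2/5*h_1 + 1/10*h_2 + 1/5*h_3 + 3/10*h_4
  h_3 = 1 + 3/10*h_1 + 1/5*h_2 + 2/5*h_3 + 1/10*h_4
  h_4 = 1 + 1/10*h_1 + 3/5*h_2 + 1/10*h_3 + 1/5*h_4

Substituting h_2 = 0 and rearranging gives the linear system (I - Q) h = 1:
  [3/5, -1/5, -3/10] . (h_1, h_3, h_4) = 1
  [-3/10, 3/5, -1/10] . (h_1, h_3, h_4) = 1
  [-1/10, -1/10, 4/5] . (h_1, h_3, h_4) = 1

Solving yields:
  h_1 = 172/41
  h_3 = 170/41
  h_4 = 94/41

Starting state is 4, so the expected hitting time is h_4 = 94/41.

Answer: 94/41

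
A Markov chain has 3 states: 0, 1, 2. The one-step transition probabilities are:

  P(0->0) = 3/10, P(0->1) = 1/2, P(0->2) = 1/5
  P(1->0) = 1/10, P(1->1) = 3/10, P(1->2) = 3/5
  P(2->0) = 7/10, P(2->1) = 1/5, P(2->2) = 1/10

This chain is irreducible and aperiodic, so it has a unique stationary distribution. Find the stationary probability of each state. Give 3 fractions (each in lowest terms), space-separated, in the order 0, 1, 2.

The stationary distribution satisfies pi = pi * P, i.e.:
  pi_0 = 3/10*pi_0 + 1/10*pi_1 + 7/10*pi_2
  pi_1 = 1/2*pi_0 + 3/10*pi_1 + 1/5*pi_2
  pi_2 = 1/5*pi_0 + 3/5*pi_1 + 1/10*pi_2
with normalization: pi_0 + pi_1 + pi_2 = 1.

Using the first 2 balance equations plus normalization, the linear system A*pi = b is:
  [-7/10, 1/10, 7/10] . pi = 0
  [1/2, -7/10, 1/5] . pi = 0
  [1, 1, 1] . pi = 1

Solving yields:
  pi_0 = 17/48
  pi_1 = 49/144
  pi_2 = 11/36

Verification (pi * P):
  17/48*3/10 + 49/144*1/10 + 11/36*7/10 = 17/48 = pi_0  (ok)
  17/48*1/2 + 49/144*3/10 + 11/36*1/5 = 49/144 = pi_1  (ok)
  17/48*1/5 + 49/144*3/5 + 11/36*1/10 = 11/36 = pi_2  (ok)

Answer: 17/48 49/144 11/36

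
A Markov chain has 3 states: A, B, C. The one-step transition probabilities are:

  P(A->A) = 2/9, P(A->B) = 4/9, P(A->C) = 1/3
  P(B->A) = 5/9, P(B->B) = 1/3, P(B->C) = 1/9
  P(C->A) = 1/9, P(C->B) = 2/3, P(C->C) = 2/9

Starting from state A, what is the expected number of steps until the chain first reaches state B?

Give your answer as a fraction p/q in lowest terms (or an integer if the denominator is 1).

Let h_i = expected steps to first reach B from state i.
Boundary: h_B = 0.
First-step equations for the other states:
  h_A = 1 + 2/9*h_A + 4/9*h_B + 1/3*h_C
  h_C = 1 + 1/9*h_A + 2/3*h_B + 2/9*h_C

Substituting h_B = 0 and rearranging gives the linear system (I - Q) h = 1:
  [7/9, -1/3] . (h_A, h_C) = 1
  [-1/9, 7/9] . (h_A, h_C) = 1

Solving yields:
  h_A = 45/23
  h_C = 36/23

Starting state is A, so the expected hitting time is h_A = 45/23.

Answer: 45/23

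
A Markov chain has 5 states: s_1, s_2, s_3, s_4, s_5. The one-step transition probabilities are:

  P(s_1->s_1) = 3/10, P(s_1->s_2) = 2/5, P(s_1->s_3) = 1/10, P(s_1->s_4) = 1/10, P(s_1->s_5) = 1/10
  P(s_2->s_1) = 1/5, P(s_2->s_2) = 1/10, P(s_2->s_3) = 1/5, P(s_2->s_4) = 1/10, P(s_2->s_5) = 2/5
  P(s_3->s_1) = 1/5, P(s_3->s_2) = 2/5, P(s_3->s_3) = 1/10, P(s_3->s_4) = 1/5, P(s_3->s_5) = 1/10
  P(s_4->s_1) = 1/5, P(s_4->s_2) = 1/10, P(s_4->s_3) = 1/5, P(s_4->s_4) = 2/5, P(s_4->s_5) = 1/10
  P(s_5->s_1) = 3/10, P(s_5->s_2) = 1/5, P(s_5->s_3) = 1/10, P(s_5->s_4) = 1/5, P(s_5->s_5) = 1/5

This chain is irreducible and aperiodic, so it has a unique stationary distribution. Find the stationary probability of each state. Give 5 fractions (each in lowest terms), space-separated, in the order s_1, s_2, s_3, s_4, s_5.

Answer: 2093/8604 673/2868 613/4302 1637/8604 181/956

Derivation:
The stationary distribution satisfies pi = pi * P, i.e.:
  pi_s_1 = 3/10*pi_s_1 + 1/5*pi_s_2 + 1/5*pi_s_3 + 1/5*pi_s_4 + 3/10*pi_s_5
  pi_s_2 = 2/5*pi_s_1 + 1/10*pi_s_2 + 2/5*pi_s_3 + 1/10*pi_s_4 + 1/5*pi_s_5
  pi_s_3 = 1/10*pi_s_1 + 1/5*pi_s_2 + 1/10*pi_s_3 + 1/5*pi_s_4 + 1/10*pi_s_5
  pi_s_4 = 1/10*pi_s_1 + 1/10*pi_s_2 + 1/5*pi_s_3 + 2/5*pi_s_4 + 1/5*pi_s_5
  pi_s_5 = 1/10*pi_s_1 + 2/5*pi_s_2 + 1/10*pi_s_3 + 1/10*pi_s_4 + 1/5*pi_s_5
with normalization: pi_s_1 + pi_s_2 + pi_s_3 + pi_s_4 + pi_s_5 = 1.

Using the first 4 balance equations plus normalization, the linear system A*pi = b is:
  [-7/10, 1/5, 1/5, 1/5, 3/10] . pi = 0
  [2/5, -9/10, 2/5, 1/10, 1/5] . pi = 0
  [1/10, 1/5, -9/10, 1/5, 1/10] . pi = 0
  [1/10, 1/10, 1/5, -3/5, 1/5] . pi = 0
  [1, 1, 1, 1, 1] . pi = 1

Solving yields:
  pi_s_1 = 2093/8604
  pi_s_2 = 673/2868
  pi_s_3 = 613/4302
  pi_s_4 = 1637/8604
  pi_s_5 = 181/956

Verification (pi * P):
  2093/8604*3/10 + 673/2868*1/5 + 613/4302*1/5 + 1637/8604*1/5 + 181/956*3/10 = 2093/8604 = pi_s_1  (ok)
  2093/8604*2/5 + 673/2868*1/10 + 613/4302*2/5 + 1637/8604*1/10 + 181/956*1/5 = 673/2868 = pi_s_2  (ok)
  2093/8604*1/10 + 673/2868*1/5 + 613/4302*1/10 + 1637/8604*1/5 + 181/956*1/10 = 613/4302 = pi_s_3  (ok)
  2093/8604*1/10 + 673/2868*1/10 + 613/4302*1/5 + 1637/8604*2/5 + 181/956*1/5 = 1637/8604 = pi_s_4  (ok)
  2093/8604*1/10 + 673/2868*2/5 + 613/4302*1/10 + 1637/8604*1/10 + 181/956*1/5 = 181/956 = pi_s_5  (ok)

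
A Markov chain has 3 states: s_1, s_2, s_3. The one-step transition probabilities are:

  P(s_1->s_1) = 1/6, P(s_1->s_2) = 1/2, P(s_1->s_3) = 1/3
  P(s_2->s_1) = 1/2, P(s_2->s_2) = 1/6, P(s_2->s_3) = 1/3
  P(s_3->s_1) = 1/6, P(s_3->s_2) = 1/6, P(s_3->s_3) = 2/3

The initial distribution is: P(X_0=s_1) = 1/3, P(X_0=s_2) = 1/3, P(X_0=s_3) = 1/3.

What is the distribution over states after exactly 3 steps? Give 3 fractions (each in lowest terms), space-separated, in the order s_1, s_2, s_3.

Answer: 41/162 41/162 40/81

Derivation:
Propagating the distribution step by step (d_{t+1} = d_t * P):
d_0 = (s_1=1/3, s_2=1/3, s_3=1/3)
  d_1[s_1] = 1/3*1/6 + 1/3*1/2 + 1/3*1/6 = 5/18
  d_1[s_2] = 1/3*1/2 + 1/3*1/6 + 1/3*1/6 = 5/18
  d_1[s_3] = 1/3*1/3 + 1/3*1/3 + 1/3*2/3 = 4/9
d_1 = (s_1=5/18, s_2=5/18, s_3=4/9)
  d_2[s_1] = 5/18*1/6 + 5/18*1/2 + 4/9*1/6 = 7/27
  d_2[s_2] = 5/18*1/2 + 5/18*1/6 + 4/9*1/6 = 7/27
  d_2[s_3] = 5/18*1/3 + 5/18*1/3 + 4/9*2/3 = 13/27
d_2 = (s_1=7/27, s_2=7/27, s_3=13/27)
  d_3[s_1] = 7/27*1/6 + 7/27*1/2 + 13/27*1/6 = 41/162
  d_3[s_2] = 7/27*1/2 + 7/27*1/6 + 13/27*1/6 = 41/162
  d_3[s_3] = 7/27*1/3 + 7/27*1/3 + 13/27*2/3 = 40/81
d_3 = (s_1=41/162, s_2=41/162, s_3=40/81)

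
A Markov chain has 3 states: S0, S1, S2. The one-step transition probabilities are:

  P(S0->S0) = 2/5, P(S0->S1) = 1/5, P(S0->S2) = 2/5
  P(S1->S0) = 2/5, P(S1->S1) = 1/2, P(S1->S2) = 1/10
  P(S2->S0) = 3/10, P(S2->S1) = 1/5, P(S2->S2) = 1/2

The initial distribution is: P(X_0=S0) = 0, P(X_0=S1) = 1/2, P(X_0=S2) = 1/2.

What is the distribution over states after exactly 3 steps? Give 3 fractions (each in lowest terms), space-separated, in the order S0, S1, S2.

Answer: 147/400 583/2000 341/1000

Derivation:
Propagating the distribution step by step (d_{t+1} = d_t * P):
d_0 = (S0=0, S1=1/2, S2=1/2)
  d_1[S0] = 0*2/5 + 1/2*2/5 + 1/2*3/10 = 7/20
  d_1[S1] = 0*1/5 + 1/2*1/2 + 1/2*1/5 = 7/20
  d_1[S2] = 0*2/5 + 1/2*1/10 + 1/2*1/2 = 3/10
d_1 = (S0=7/20, S1=7/20, S2=3/10)
  d_2[S0] = 7/20*2/5 + 7/20*2/5 + 3/10*3/10 = 37/100
  d_2[S1] = 7/20*1/5 + 7/20*1/2 + 3/10*1/5 = 61/200
  d_2[S2] = 7/20*2/5 + 7/20*1/10 + 3/10*1/2 = 13/40
d_2 = (S0=37/100, S1=61/200, S2=13/40)
  d_3[S0] = 37/100*2/5 + 61/200*2/5 + 13/40*3/10 = 147/400
  d_3[S1] = 37/100*1/5 + 61/200*1/2 + 13/40*1/5 = 583/2000
  d_3[S2] = 37/100*2/5 + 61/200*1/10 + 13/40*1/2 = 341/1000
d_3 = (S0=147/400, S1=583/2000, S2=341/1000)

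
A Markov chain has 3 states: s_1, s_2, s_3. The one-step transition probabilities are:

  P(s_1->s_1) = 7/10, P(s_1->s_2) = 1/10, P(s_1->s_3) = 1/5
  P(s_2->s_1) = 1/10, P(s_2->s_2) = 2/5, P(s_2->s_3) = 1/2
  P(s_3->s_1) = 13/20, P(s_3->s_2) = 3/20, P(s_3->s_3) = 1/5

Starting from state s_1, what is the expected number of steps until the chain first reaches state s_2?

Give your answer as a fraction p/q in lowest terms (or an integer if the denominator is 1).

Let h_i = expected steps to first reach s_2 from state i.
Boundary: h_s_2 = 0.
First-step equations for the other states:
  h_s_1 = 1 + 7/10*h_s_1 + 1/10*h_s_2 + 1/5*h_s_3
  h_s_3 = 1 + 13/20*h_s_1 + 3/20*h_s_2 + 1/5*h_s_3

Substituting h_s_2 = 0 and rearranging gives the linear system (I - Q) h = 1:
  [3/10, -1/5] . (h_s_1, h_s_3) = 1
  [-13/20, 4/5] . (h_s_1, h_s_3) = 1

Solving yields:
  h_s_1 = 100/11
  h_s_3 = 95/11

Starting state is s_1, so the expected hitting time is h_s_1 = 100/11.

Answer: 100/11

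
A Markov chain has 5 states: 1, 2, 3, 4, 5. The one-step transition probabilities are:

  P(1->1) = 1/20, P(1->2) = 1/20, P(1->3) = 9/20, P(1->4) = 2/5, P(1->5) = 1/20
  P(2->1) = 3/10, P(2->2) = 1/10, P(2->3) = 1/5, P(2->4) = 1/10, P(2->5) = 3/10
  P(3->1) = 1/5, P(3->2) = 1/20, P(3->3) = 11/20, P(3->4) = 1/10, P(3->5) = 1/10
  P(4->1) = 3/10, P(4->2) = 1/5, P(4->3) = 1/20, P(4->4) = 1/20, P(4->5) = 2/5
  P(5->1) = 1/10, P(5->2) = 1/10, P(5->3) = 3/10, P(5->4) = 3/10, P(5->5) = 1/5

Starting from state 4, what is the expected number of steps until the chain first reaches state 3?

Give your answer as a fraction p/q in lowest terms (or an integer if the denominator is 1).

Answer: 31270/6719

Derivation:
Let h_i = expected steps to first reach 3 from state i.
Boundary: h_3 = 0.
First-step equations for the other states:
  h_1 = 1 + 1/20*h_1 + 1/20*h_2 + 9/20*h_3 + 2/5*h_4 + 1/20*h_5
  h_2 = 1 + 3/10*h_1 + 1/10*h_2 + 1/5*h_3 + 1/10*h_4 + 3/10*h_5
  h_4 = 1 + 3/10*h_1 + 1/5*h_2 + 1/20*h_3 + 1/20*h_4 + 2/5*h_5
  h_5 = 1 + 1/10*h_1 + 1/10*h_2 + 3/10*h_3 + 3/10*h_4 + 1/5*h_5

Substituting h_3 = 0 and rearranging gives the linear system (I - Q) h = 1:
  [19/20, -1/20, -2/5, -1/20] . (h_1, h_2, h_4, h_5) = 1
  [-3/10, 9/10, -1/10, -3/10] . (h_1, h_2, h_4, h_5) = 1
  [-3/10, -1/5, 19/20, -2/5] . (h_1, h_2, h_4, h_5) = 1
  [-1/10, -1/10, -3/10, 4/5] . (h_1, h_2, h_4, h_5) = 1

Solving yields:
  h_1 = 23075/6719
  h_2 = 27445/6719
  h_4 = 31270/6719
  h_5 = 26440/6719

Starting state is 4, so the expected hitting time is h_4 = 31270/6719.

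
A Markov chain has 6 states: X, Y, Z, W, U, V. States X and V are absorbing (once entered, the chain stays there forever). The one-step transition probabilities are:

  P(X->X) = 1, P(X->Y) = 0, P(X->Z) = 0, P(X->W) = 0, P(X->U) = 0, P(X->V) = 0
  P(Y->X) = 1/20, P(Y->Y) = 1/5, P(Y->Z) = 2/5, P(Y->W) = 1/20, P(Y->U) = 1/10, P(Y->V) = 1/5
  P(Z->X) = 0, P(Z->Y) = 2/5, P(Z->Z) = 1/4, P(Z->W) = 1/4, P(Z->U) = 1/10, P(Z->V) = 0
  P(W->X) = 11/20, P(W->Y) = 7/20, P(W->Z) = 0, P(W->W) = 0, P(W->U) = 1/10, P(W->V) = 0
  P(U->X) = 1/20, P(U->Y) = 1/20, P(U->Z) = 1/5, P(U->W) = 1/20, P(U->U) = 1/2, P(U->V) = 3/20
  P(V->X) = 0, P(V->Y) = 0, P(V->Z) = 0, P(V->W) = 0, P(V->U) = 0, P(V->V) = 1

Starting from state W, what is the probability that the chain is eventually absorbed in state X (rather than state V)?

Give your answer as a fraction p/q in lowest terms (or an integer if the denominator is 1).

Answer: 9252/12439

Derivation:
Let a_i = P(absorbed in X | start in state i).
Boundary conditions: a_X = 1, a_V = 0.
For each transient state i, a_i = sum_j P(i->j) * a_j:
  a_Y = 1/20*a_X + 1/5*a_Y + 2/5*a_Z + 1/20*a_W + 1/10*a_U + 1/5*a_V
  a_Z = 0*a_X + 2/5*a_Y + 1/4*a_Z + 1/4*a_W + 1/10*a_U + 0*a_V
  a_W = 11/20*a_X + 7/20*a_Y + 0*a_Z + 0*a_W + 1/10*a_U + 0*a_V
  a_U = 1/20*a_X + 1/20*a_Y + 1/5*a_Z + 1/20*a_W + 1/2*a_U + 3/20*a_V

Substituting a_X = 1 and a_V = 0, rearrange to (I - Q) a = r where r[i] = P(i -> X):
  [4/5, -2/5, -1/20, -1/10] . (a_Y, a_Z, a_W, a_U) = 1/20
  [-2/5, 3/4, -1/4, -1/10] . (a_Y, a_Z, a_W, a_U) = 0
  [-7/20, 0, 1, -1/10] . (a_Y, a_Z, a_W, a_U) = 11/20
  [-1/20, -1/5, -1/20, 1/2] . (a_Y, a_Z, a_W, a_U) = 1/20

Solving yields:
  a_Y = 5354/12439
  a_Z = 6655/12439
  a_W = 9252/12439
  a_U = 10733/24878

Starting state is W, so the absorption probability is a_W = 9252/12439.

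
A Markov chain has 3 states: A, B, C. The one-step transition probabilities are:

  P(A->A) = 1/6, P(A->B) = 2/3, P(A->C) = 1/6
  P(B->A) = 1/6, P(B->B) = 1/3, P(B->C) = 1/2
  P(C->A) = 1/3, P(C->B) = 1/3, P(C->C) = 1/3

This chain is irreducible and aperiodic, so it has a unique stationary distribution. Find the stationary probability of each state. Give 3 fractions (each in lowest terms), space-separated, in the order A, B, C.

The stationary distribution satisfies pi = pi * P, i.e.:
  pi_A = 1/6*pi_A + 1/6*pi_B + 1/3*pi_C
  pi_B = 2/3*pi_A + 1/3*pi_B + 1/3*pi_C
  pi_C = 1/6*pi_A + 1/2*pi_B + 1/3*pi_C
with normalization: pi_A + pi_B + pi_C = 1.

Using the first 2 balance equations plus normalization, the linear system A*pi = b is:
  [-5/6, 1/6, 1/3] . pi = 0
  [2/3, -2/3, 1/3] . pi = 0
  [1, 1, 1] . pi = 1

Solving yields:
  pi_A = 5/22
  pi_B = 9/22
  pi_C = 4/11

Verification (pi * P):
  5/22*1/6 + 9/22*1/6 + 4/11*1/3 = 5/22 = pi_A  (ok)
  5/22*2/3 + 9/22*1/3 + 4/11*1/3 = 9/22 = pi_B  (ok)
  5/22*1/6 + 9/22*1/2 + 4/11*1/3 = 4/11 = pi_C  (ok)

Answer: 5/22 9/22 4/11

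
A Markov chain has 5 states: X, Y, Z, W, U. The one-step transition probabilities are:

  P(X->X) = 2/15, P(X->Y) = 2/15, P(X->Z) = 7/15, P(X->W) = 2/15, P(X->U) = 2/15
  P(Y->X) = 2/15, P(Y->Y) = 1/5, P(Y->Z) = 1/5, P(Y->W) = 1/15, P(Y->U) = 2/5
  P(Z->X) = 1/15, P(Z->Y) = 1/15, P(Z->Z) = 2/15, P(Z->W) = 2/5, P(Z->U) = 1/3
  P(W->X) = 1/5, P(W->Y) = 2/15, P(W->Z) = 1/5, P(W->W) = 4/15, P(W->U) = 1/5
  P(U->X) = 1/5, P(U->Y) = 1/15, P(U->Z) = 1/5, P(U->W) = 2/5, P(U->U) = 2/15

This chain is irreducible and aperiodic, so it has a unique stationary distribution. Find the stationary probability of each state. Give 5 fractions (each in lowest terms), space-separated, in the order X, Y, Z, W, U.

The stationary distribution satisfies pi = pi * P, i.e.:
  pi_X = 2/15*pi_X + 2/15*pi_Y + 1/15*pi_Z + 1/5*pi_W + 1/5*pi_U
  pi_Y = 2/15*pi_X + 1/5*pi_Y + 1/15*pi_Z + 2/15*pi_W + 1/15*pi_U
  pi_Z = 7/15*pi_X + 1/5*pi_Y + 2/15*pi_Z + 1/5*pi_W + 1/5*pi_U
  pi_W = 2/15*pi_X + 1/15*pi_Y + 2/5*pi_Z + 4/15*pi_W + 2/5*pi_U
  pi_U = 2/15*pi_X + 2/5*pi_Y + 1/3*pi_Z + 1/5*pi_W + 2/15*pi_U
with normalization: pi_X + pi_Y + pi_Z + pi_W + pi_U = 1.

Using the first 4 balance equations plus normalization, the linear system A*pi = b is:
  [-13/15, 2/15, 1/15, 1/5, 1/5] . pi = 0
  [2/15, -4/5, 1/15, 2/15, 1/15] . pi = 0
  [7/15, 1/5, -13/15, 1/5, 1/5] . pi = 0
  [2/15, 1/15, 2/5, -11/15, 2/5] . pi = 0
  [1, 1, 1, 1, 1] . pi = 1

Solving yields:
  pi_X = 2281/14968
  pi_Y = 3309/29936
  pi_Z = 13507/59872
  pi_W = 8519/29936
  pi_U = 13585/59872

Verification (pi * P):
  2281/14968*2/15 + 3309/29936*2/15 + 13507/59872*1/15 + 8519/29936*1/5 + 13585/59872*1/5 = 2281/14968 = pi_X  (ok)
  2281/14968*2/15 + 3309/29936*1/5 + 13507/59872*1/15 + 8519/29936*2/15 + 13585/59872*1/15 = 3309/29936 = pi_Y  (ok)
  2281/14968*7/15 + 3309/29936*1/5 + 13507/59872*2/15 + 8519/29936*1/5 + 13585/59872*1/5 = 13507/59872 = pi_Z  (ok)
  2281/14968*2/15 + 3309/29936*1/15 + 13507/59872*2/5 + 8519/29936*4/15 + 13585/59872*2/5 = 8519/29936 = pi_W  (ok)
  2281/14968*2/15 + 3309/29936*2/5 + 13507/59872*1/3 + 8519/29936*1/5 + 13585/59872*2/15 = 13585/59872 = pi_U  (ok)

Answer: 2281/14968 3309/29936 13507/59872 8519/29936 13585/59872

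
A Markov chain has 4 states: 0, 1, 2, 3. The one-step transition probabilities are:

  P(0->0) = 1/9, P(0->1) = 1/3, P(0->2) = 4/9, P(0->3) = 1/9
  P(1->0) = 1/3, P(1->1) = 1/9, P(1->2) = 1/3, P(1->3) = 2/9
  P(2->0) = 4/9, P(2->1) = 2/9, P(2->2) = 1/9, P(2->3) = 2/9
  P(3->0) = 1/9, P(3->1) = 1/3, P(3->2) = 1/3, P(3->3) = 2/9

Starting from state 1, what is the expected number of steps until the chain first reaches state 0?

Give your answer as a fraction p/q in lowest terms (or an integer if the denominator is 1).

Let h_i = expected steps to first reach 0 from state i.
Boundary: h_0 = 0.
First-step equations for the other states:
  h_1 = 1 + 1/3*h_0 + 1/9*h_1 + 1/3*h_2 + 2/9*h_3
  h_2 = 1 + 4/9*h_0 + 2/9*h_1 + 1/9*h_2 + 2/9*h_3
  h_3 = 1 + 1/9*h_0 + 1/3*h_1 + 1/3*h_2 + 2/9*h_3

Substituting h_0 = 0 and rearranging gives the linear system (I - Q) h = 1:
  [8/9, -1/3, -2/9] . (h_1, h_2, h_3) = 1
  [-2/9, 8/9, -2/9] . (h_1, h_2, h_3) = 1
  [-1/3, -1/3, 7/9] . (h_1, h_2, h_3) = 1

Solving yields:
  h_1 = 891/280
  h_2 = 81/28
  h_3 = 1089/280

Starting state is 1, so the expected hitting time is h_1 = 891/280.

Answer: 891/280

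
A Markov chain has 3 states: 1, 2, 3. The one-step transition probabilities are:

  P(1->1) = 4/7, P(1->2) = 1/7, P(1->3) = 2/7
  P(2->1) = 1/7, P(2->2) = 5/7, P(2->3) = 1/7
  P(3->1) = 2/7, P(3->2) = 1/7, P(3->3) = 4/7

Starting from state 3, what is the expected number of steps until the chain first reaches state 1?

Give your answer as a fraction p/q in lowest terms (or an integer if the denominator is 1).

Answer: 21/5

Derivation:
Let h_i = expected steps to first reach 1 from state i.
Boundary: h_1 = 0.
First-step equations for the other states:
  h_2 = 1 + 1/7*h_1 + 5/7*h_2 + 1/7*h_3
  h_3 = 1 + 2/7*h_1 + 1/7*h_2 + 4/7*h_3

Substituting h_1 = 0 and rearranging gives the linear system (I - Q) h = 1:
  [2/7, -1/7] . (h_2, h_3) = 1
  [-1/7, 3/7] . (h_2, h_3) = 1

Solving yields:
  h_2 = 28/5
  h_3 = 21/5

Starting state is 3, so the expected hitting time is h_3 = 21/5.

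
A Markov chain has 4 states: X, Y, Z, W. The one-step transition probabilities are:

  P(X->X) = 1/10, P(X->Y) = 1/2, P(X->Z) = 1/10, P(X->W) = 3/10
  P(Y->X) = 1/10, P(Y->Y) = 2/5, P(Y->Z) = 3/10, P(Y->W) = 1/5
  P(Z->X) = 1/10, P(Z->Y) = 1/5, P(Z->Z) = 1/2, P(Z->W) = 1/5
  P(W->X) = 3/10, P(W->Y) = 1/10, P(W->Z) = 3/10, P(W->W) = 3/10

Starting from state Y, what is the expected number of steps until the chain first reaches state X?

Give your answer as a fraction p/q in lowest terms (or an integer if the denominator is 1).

Answer: 90/13

Derivation:
Let h_i = expected steps to first reach X from state i.
Boundary: h_X = 0.
First-step equations for the other states:
  h_Y = 1 + 1/10*h_X + 2/5*h_Y + 3/10*h_Z + 1/5*h_W
  h_Z = 1 + 1/10*h_X + 1/5*h_Y + 1/2*h_Z + 1/5*h_W
  h_W = 1 + 3/10*h_X + 1/10*h_Y + 3/10*h_Z + 3/10*h_W

Substituting h_X = 0 and rearranging gives the linear system (I - Q) h = 1:
  [3/5, -3/10, -1/5] . (h_Y, h_Z, h_W) = 1
  [-1/5, 1/2, -1/5] . (h_Y, h_Z, h_W) = 1
  [-1/10, -3/10, 7/10] . (h_Y, h_Z, h_W) = 1

Solving yields:
  h_Y = 90/13
  h_Z = 90/13
  h_W = 70/13

Starting state is Y, so the expected hitting time is h_Y = 90/13.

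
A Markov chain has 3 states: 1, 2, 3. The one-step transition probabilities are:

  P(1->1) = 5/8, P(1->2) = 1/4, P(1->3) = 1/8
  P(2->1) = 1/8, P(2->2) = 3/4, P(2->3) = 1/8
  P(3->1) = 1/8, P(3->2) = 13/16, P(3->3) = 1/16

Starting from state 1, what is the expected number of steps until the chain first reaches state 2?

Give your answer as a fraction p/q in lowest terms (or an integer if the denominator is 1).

Answer: 136/43

Derivation:
Let h_i = expected steps to first reach 2 from state i.
Boundary: h_2 = 0.
First-step equations for the other states:
  h_1 = 1 + 5/8*h_1 + 1/4*h_2 + 1/8*h_3
  h_3 = 1 + 1/8*h_1 + 13/16*h_2 + 1/16*h_3

Substituting h_2 = 0 and rearranging gives the linear system (I - Q) h = 1:
  [3/8, -1/8] . (h_1, h_3) = 1
  [-1/8, 15/16] . (h_1, h_3) = 1

Solving yields:
  h_1 = 136/43
  h_3 = 64/43

Starting state is 1, so the expected hitting time is h_1 = 136/43.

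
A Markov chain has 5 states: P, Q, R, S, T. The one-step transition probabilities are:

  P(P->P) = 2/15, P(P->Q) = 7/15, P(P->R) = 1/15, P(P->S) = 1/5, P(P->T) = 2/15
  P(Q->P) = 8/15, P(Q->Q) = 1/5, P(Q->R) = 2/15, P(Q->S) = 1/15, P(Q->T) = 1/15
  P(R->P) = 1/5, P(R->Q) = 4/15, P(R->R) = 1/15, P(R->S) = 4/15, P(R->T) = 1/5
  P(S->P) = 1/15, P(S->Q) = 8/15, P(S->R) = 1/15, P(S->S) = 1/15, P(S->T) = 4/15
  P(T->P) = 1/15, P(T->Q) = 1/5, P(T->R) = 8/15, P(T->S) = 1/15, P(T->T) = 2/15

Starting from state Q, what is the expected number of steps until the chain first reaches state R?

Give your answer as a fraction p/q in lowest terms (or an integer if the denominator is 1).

Let h_i = expected steps to first reach R from state i.
Boundary: h_R = 0.
First-step equations for the other states:
  h_P = 1 + 2/15*h_P + 7/15*h_Q + 1/15*h_R + 1/5*h_S + 2/15*h_T
  h_Q = 1 + 8/15*h_P + 1/5*h_Q + 2/15*h_R + 1/15*h_S + 1/15*h_T
  h_S = 1 + 1/15*h_P + 8/15*h_Q + 1/15*h_R + 1/15*h_S + 4/15*h_T
  h_T = 1 + 1/15*h_P + 1/5*h_Q + 8/15*h_R + 1/15*h_S + 2/15*h_T

Substituting h_R = 0 and rearranging gives the linear system (I - Q) h = 1:
  [13/15, -7/15, -1/5, -2/15] . (h_P, h_Q, h_S, h_T) = 1
  [-8/15, 4/5, -1/15, -1/15] . (h_P, h_Q, h_S, h_T) = 1
  [-1/15, -8/15, 14/15, -4/15] . (h_P, h_Q, h_S, h_T) = 1
  [-1/15, -1/5, -1/15, 13/15] . (h_P, h_Q, h_S, h_T) = 1

Solving yields:
  h_P = 3475/517
  h_Q = 3395/517
  h_S = 3285/517
  h_T = 1900/517

Starting state is Q, so the expected hitting time is h_Q = 3395/517.

Answer: 3395/517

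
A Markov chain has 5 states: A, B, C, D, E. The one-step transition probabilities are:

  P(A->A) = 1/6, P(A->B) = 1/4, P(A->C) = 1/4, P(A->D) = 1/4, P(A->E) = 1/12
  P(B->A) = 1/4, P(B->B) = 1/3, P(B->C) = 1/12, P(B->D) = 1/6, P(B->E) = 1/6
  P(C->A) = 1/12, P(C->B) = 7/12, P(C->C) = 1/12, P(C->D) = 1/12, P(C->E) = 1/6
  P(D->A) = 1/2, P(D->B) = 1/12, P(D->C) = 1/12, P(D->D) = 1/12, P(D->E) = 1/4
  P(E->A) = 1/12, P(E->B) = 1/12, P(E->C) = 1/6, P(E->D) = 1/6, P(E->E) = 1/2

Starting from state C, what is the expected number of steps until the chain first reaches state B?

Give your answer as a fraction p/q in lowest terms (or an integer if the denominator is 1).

Answer: 194/67

Derivation:
Let h_i = expected steps to first reach B from state i.
Boundary: h_B = 0.
First-step equations for the other states:
  h_A = 1 + 1/6*h_A + 1/4*h_B + 1/4*h_C + 1/4*h_D + 1/12*h_E
  h_C = 1 + 1/12*h_A + 7/12*h_B + 1/12*h_C + 1/12*h_D + 1/6*h_E
  h_D = 1 + 1/2*h_A + 1/12*h_B + 1/12*h_C + 1/12*h_D + 1/4*h_E
  h_E = 1 + 1/12*h_A + 1/12*h_B + 1/6*h_C + 1/6*h_D + 1/2*h_E

Substituting h_B = 0 and rearranging gives the linear system (I - Q) h = 1:
  [5/6, -1/4, -1/4, -1/12] . (h_A, h_C, h_D, h_E) = 1
  [-1/12, 11/12, -1/12, -1/6] . (h_A, h_C, h_D, h_E) = 1
  [-1/2, -1/12, 11/12, -1/4] . (h_A, h_C, h_D, h_E) = 1
  [-1/12, -1/6, -1/6, 1/2] . (h_A, h_C, h_D, h_E) = 1

Solving yields:
  h_A = 276/67
  h_C = 194/67
  h_D = 1694/335
  h_E = 1788/335

Starting state is C, so the expected hitting time is h_C = 194/67.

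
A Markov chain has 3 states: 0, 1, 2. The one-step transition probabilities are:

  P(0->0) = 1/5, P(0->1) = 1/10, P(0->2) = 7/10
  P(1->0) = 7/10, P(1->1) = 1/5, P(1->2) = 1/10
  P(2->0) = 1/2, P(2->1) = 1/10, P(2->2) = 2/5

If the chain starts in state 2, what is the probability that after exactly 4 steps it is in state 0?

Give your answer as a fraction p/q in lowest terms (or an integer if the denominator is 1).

Computing P^4 by repeated multiplication:
P^1 =
  0: [1/5, 1/10, 7/10]
  1: [7/10, 1/5, 1/10]
  2: [1/2, 1/10, 2/5]
P^2 =
  0: [23/50, 11/100, 43/100]
  1: [33/100, 3/25, 11/20]
  2: [37/100, 11/100, 13/25]
P^3 =
  0: [48/125, 111/1000, 101/200]
  1: [17/40, 14/125, 463/1000]
  2: [411/1000, 111/1000, 239/500]
P^4 =
  0: [407/1000, 1111/10000, 4819/10000]
  1: [3949/10000, 139/1250, 4939/10000]
  2: [3989/10000, 1111/10000, 49/100]

(P^4)[2 -> 0] = 3989/10000

Answer: 3989/10000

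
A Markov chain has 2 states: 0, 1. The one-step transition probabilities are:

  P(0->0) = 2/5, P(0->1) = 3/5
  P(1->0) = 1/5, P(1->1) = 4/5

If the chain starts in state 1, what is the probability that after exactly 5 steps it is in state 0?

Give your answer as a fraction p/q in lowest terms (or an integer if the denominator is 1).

Answer: 781/3125

Derivation:
Computing P^5 by repeated multiplication:
P^1 =
  0: [2/5, 3/5]
  1: [1/5, 4/5]
P^2 =
  0: [7/25, 18/25]
  1: [6/25, 19/25]
P^3 =
  0: [32/125, 93/125]
  1: [31/125, 94/125]
P^4 =
  0: [157/625, 468/625]
  1: [156/625, 469/625]
P^5 =
  0: [782/3125, 2343/3125]
  1: [781/3125, 2344/3125]

(P^5)[1 -> 0] = 781/3125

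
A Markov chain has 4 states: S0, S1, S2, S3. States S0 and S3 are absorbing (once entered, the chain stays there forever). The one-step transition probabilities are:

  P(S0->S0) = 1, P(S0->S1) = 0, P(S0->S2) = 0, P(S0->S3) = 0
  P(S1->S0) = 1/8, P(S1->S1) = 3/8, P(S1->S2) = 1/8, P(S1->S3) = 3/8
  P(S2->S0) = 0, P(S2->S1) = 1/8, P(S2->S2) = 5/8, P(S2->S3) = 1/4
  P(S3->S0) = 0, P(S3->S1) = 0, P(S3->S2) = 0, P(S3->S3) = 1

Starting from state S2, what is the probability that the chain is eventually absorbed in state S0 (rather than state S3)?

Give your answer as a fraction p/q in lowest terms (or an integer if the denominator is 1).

Let a_i = P(absorbed in S0 | start in state i).
Boundary conditions: a_S0 = 1, a_S3 = 0.
For each transient state i, a_i = sum_j P(i->j) * a_j:
  a_S1 = 1/8*a_S0 + 3/8*a_S1 + 1/8*a_S2 + 3/8*a_S3
  a_S2 = 0*a_S0 + 1/8*a_S1 + 5/8*a_S2 + 1/4*a_S3

Substituting a_S0 = 1 and a_S3 = 0, rearrange to (I - Q) a = r where r[i] = P(i -> S0):
  [5/8, -1/8] . (a_S1, a_S2) = 1/8
  [-1/8, 3/8] . (a_S1, a_S2) = 0

Solving yields:
  a_S1 = 3/14
  a_S2 = 1/14

Starting state is S2, so the absorption probability is a_S2 = 1/14.

Answer: 1/14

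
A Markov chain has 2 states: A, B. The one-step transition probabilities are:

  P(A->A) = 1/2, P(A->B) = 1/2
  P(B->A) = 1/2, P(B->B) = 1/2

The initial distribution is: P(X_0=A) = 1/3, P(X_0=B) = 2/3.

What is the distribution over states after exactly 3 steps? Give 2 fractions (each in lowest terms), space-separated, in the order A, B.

Answer: 1/2 1/2

Derivation:
Propagating the distribution step by step (d_{t+1} = d_t * P):
d_0 = (A=1/3, B=2/3)
  d_1[A] = 1/3*1/2 + 2/3*1/2 = 1/2
  d_1[B] = 1/3*1/2 + 2/3*1/2 = 1/2
d_1 = (A=1/2, B=1/2)
  d_2[A] = 1/2*1/2 + 1/2*1/2 = 1/2
  d_2[B] = 1/2*1/2 + 1/2*1/2 = 1/2
d_2 = (A=1/2, B=1/2)
  d_3[A] = 1/2*1/2 + 1/2*1/2 = 1/2
  d_3[B] = 1/2*1/2 + 1/2*1/2 = 1/2
d_3 = (A=1/2, B=1/2)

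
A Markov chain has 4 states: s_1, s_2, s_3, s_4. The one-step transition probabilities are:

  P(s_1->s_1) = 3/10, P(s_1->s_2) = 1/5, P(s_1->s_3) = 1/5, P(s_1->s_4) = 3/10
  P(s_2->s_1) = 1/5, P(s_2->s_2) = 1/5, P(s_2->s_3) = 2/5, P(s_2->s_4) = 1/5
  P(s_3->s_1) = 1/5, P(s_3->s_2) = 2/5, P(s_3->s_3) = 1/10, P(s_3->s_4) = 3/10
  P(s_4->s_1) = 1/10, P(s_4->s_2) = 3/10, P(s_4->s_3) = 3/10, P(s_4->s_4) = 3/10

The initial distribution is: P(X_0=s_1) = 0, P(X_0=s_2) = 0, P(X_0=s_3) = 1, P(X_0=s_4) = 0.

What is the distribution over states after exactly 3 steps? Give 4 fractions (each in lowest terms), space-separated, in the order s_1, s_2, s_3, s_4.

Answer: 193/1000 143/500 123/500 11/40

Derivation:
Propagating the distribution step by step (d_{t+1} = d_t * P):
d_0 = (s_1=0, s_2=0, s_3=1, s_4=0)
  d_1[s_1] = 0*3/10 + 0*1/5 + 1*1/5 + 0*1/10 = 1/5
  d_1[s_2] = 0*1/5 + 0*1/5 + 1*2/5 + 0*3/10 = 2/5
  d_1[s_3] = 0*1/5 + 0*2/5 + 1*1/10 + 0*3/10 = 1/10
  d_1[s_4] = 0*3/10 + 0*1/5 + 1*3/10 + 0*3/10 = 3/10
d_1 = (s_1=1/5, s_2=2/5, s_3=1/10, s_4=3/10)
  d_2[s_1] = 1/5*3/10 + 2/5*1/5 + 1/10*1/5 + 3/10*1/10 = 19/100
  d_2[s_2] = 1/5*1/5 + 2/5*1/5 + 1/10*2/5 + 3/10*3/10 = 1/4
  d_2[s_3] = 1/5*1/5 + 2/5*2/5 + 1/10*1/10 + 3/10*3/10 = 3/10
  d_2[s_4] = 1/5*3/10 + 2/5*1/5 + 1/10*3/10 + 3/10*3/10 = 13/50
d_2 = (s_1=19/100, s_2=1/4, s_3=3/10, s_4=13/50)
  d_3[s_1] = 19/100*3/10 + 1/4*1/5 + 3/10*1/5 + 13/50*1/10 = 193/1000
  d_3[s_2] = 19/100*1/5 + 1/4*1/5 + 3/10*2/5 + 13/50*3/10 = 143/500
  d_3[s_3] = 19/100*1/5 + 1/4*2/5 + 3/10*1/10 + 13/50*3/10 = 123/500
  d_3[s_4] = 19/100*3/10 + 1/4*1/5 + 3/10*3/10 + 13/50*3/10 = 11/40
d_3 = (s_1=193/1000, s_2=143/500, s_3=123/500, s_4=11/40)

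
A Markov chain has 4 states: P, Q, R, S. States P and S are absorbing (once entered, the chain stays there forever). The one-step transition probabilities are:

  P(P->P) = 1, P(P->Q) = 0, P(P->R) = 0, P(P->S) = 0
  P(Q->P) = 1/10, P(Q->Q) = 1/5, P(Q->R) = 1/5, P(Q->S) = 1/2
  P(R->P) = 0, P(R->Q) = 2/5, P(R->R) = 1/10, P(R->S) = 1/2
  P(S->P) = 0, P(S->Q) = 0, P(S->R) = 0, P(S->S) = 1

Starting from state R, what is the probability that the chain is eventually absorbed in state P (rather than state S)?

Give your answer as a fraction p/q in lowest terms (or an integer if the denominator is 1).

Answer: 1/16

Derivation:
Let a_i = P(absorbed in P | start in state i).
Boundary conditions: a_P = 1, a_S = 0.
For each transient state i, a_i = sum_j P(i->j) * a_j:
  a_Q = 1/10*a_P + 1/5*a_Q + 1/5*a_R + 1/2*a_S
  a_R = 0*a_P + 2/5*a_Q + 1/10*a_R + 1/2*a_S

Substituting a_P = 1 and a_S = 0, rearrange to (I - Q) a = r where r[i] = P(i -> P):
  [4/5, -1/5] . (a_Q, a_R) = 1/10
  [-2/5, 9/10] . (a_Q, a_R) = 0

Solving yields:
  a_Q = 9/64
  a_R = 1/16

Starting state is R, so the absorption probability is a_R = 1/16.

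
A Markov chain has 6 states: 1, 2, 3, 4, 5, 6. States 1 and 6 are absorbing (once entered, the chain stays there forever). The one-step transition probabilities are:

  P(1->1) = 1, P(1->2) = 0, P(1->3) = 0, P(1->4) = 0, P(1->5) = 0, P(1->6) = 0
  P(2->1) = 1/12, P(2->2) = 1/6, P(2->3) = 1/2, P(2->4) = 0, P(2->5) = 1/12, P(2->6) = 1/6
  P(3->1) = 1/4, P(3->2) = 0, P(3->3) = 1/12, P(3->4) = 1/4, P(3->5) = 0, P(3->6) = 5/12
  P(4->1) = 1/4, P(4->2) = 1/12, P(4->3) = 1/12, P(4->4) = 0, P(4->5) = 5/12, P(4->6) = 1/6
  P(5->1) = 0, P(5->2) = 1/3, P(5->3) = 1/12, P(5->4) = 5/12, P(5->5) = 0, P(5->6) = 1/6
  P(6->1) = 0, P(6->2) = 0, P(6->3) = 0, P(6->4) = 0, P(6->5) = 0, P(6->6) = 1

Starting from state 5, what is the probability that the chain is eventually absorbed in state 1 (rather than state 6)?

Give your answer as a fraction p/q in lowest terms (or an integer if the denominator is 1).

Let a_i = P(absorbed in 1 | start in state i).
Boundary conditions: a_1 = 1, a_6 = 0.
For each transient state i, a_i = sum_j P(i->j) * a_j:
  a_2 = 1/12*a_1 + 1/6*a_2 + 1/2*a_3 + 0*a_4 + 1/12*a_5 + 1/6*a_6
  a_3 = 1/4*a_1 + 0*a_2 + 1/12*a_3 + 1/4*a_4 + 0*a_5 + 5/12*a_6
  a_4 = 1/4*a_1 + 1/12*a_2 + 1/12*a_3 + 0*a_4 + 5/12*a_5 + 1/6*a_6
  a_5 = 0*a_1 + 1/3*a_2 + 1/12*a_3 + 5/12*a_4 + 0*a_5 + 1/6*a_6

Substituting a_1 = 1 and a_6 = 0, rearrange to (I - Q) a = r where r[i] = P(i -> 1):
  [5/6, -1/2, 0, -1/12] . (a_2, a_3, a_4, a_5) = 1/12
  [0, 11/12, -1/4, 0] . (a_2, a_3, a_4, a_5) = 1/4
  [-1/12, -1/12, 1, -5/12] . (a_2, a_3, a_4, a_5) = 1/4
  [-1/3, -1/12, -5/12, 1] . (a_2, a_3, a_4, a_5) = 0

Solving yields:
  a_2 = 4273/11430
  a_3 = 1517/3810
  a_4 = 5257/11430
  a_5 = 1997/5715

Starting state is 5, so the absorption probability is a_5 = 1997/5715.

Answer: 1997/5715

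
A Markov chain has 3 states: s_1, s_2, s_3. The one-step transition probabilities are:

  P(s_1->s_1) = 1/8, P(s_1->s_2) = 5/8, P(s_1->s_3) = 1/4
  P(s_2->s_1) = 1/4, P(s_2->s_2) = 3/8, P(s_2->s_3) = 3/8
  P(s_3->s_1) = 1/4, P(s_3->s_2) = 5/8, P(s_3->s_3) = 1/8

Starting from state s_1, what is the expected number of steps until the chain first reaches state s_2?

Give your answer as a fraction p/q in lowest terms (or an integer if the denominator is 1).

Answer: 8/5

Derivation:
Let h_i = expected steps to first reach s_2 from state i.
Boundary: h_s_2 = 0.
First-step equations for the other states:
  h_s_1 = 1 + 1/8*h_s_1 + 5/8*h_s_2 + 1/4*h_s_3
  h_s_3 = 1 + 1/4*h_s_1 + 5/8*h_s_2 + 1/8*h_s_3

Substituting h_s_2 = 0 and rearranging gives the linear system (I - Q) h = 1:
  [7/8, -1/4] . (h_s_1, h_s_3) = 1
  [-1/4, 7/8] . (h_s_1, h_s_3) = 1

Solving yields:
  h_s_1 = 8/5
  h_s_3 = 8/5

Starting state is s_1, so the expected hitting time is h_s_1 = 8/5.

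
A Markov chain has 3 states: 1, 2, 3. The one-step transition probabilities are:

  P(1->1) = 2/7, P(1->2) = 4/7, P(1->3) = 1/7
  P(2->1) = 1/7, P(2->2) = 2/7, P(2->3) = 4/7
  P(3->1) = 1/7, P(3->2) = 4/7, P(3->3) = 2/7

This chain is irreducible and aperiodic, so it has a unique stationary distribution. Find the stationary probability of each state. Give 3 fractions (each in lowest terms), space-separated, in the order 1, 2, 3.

Answer: 1/6 4/9 7/18

Derivation:
The stationary distribution satisfies pi = pi * P, i.e.:
  pi_1 = 2/7*pi_1 + 1/7*pi_2 + 1/7*pi_3
  pi_2 = 4/7*pi_1 + 2/7*pi_2 + 4/7*pi_3
  pi_3 = 1/7*pi_1 + 4/7*pi_2 + 2/7*pi_3
with normalization: pi_1 + pi_2 + pi_3 = 1.

Using the first 2 balance equations plus normalization, the linear system A*pi = b is:
  [-5/7, 1/7, 1/7] . pi = 0
  [4/7, -5/7, 4/7] . pi = 0
  [1, 1, 1] . pi = 1

Solving yields:
  pi_1 = 1/6
  pi_2 = 4/9
  pi_3 = 7/18

Verification (pi * P):
  1/6*2/7 + 4/9*1/7 + 7/18*1/7 = 1/6 = pi_1  (ok)
  1/6*4/7 + 4/9*2/7 + 7/18*4/7 = 4/9 = pi_2  (ok)
  1/6*1/7 + 4/9*4/7 + 7/18*2/7 = 7/18 = pi_3  (ok)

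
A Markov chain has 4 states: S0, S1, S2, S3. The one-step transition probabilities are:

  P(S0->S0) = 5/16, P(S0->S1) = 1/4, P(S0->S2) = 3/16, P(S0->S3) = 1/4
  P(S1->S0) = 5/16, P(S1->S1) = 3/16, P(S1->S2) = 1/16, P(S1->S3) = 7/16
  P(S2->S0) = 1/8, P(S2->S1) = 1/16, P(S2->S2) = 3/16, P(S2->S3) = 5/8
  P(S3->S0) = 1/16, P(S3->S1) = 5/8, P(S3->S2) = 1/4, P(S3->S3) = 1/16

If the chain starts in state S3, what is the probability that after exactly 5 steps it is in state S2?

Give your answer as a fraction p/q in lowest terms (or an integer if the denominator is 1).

Computing P^5 by repeated multiplication:
P^1 =
  S0: [5/16, 1/4, 3/16, 1/4]
  S1: [5/16, 3/16, 1/16, 7/16]
  S2: [1/8, 1/16, 3/16, 5/8]
  S3: [1/16, 5/8, 1/4, 1/16]
P^2 =
  S0: [55/256, 75/256, 11/64, 41/128]
  S1: [49/256, 25/64, 49/256, 29/128]
  S2: [31/256, 57/128, 7/32, 55/256]
  S3: [1/4, 3/16, 29/256, 115/256]
P^3 =
  S0: [205/1024, 1309/4096, 175/1024, 1267/4096]
  S1: [901/4096, 1125/4096, 313/2048, 361/1024]
  S2: [223/1024, 67/256, 595/4096, 1537/4096]
  S3: [733/4096, 1579/4096, 787/4096, 997/4096]
P^4 =
  S0: [13/64, 20577/65536, 10937/65536, 10355/32768]
  S1: [6413/32768, 22045/65536, 5741/32768, 19183/65536]
  S2: [12547/65536, 22749/65536, 11681/65536, 18559/65536]
  S3: [14131/65536, 9213/32768, 10127/65536, 5713/16384]
P^5 =
  S0: [212029/1048576, 41627/131072, 44041/262144, 327367/1048576]
  S1: [108251/524288, 320751/1048576, 171701/1048576, 169811/524288]
  S2: [218401/1048576, 157853/524288, 169669/1048576, 10775/32768]
  S3: [205891/1048576, 350449/1048576, 11413/65536, 77407/262144]

(P^5)[S3 -> S2] = 11413/65536

Answer: 11413/65536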